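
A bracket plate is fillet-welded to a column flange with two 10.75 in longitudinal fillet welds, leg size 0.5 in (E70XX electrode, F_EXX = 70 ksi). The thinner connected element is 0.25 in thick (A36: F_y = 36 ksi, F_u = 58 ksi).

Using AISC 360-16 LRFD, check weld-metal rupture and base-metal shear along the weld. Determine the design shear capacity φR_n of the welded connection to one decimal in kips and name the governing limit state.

116.1 kips (base-metal shear governs)

Weld metal: throat = 0.707×0.5 = 0.3535 in, L = 2×10.75 = 21.5 in. φR_n = 0.75 × 0.6 × 70 × 0.3535 × 21.5 = 239.4 kips.
Base metal shear (0.25 in plate): yield φR_n = 1.0×0.6×36×0.25×21.5 = 116.1 kips; rupture φR_n = 0.75×0.6×58×0.25×21.5 = 140.3 kips; take 116.1 kips (yield).
Governing: min(239.4, 116.1) = 116.1 kips → base-metal shear.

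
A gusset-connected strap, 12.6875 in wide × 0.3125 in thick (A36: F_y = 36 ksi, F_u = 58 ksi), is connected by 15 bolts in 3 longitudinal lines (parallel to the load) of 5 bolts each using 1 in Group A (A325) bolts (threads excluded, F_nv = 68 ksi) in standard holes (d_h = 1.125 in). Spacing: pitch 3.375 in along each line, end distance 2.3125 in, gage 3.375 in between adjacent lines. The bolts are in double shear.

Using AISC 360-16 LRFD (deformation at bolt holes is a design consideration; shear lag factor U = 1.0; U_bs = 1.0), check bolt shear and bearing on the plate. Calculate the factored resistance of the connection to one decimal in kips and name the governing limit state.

477.1 kips (bearing governs)

Bolt shear: A_b = π(1)²/4 = 0.7854 in². φR_n = 0.75 × 68 × 0.7854 × 15 × 2 = 1201.7 kips.
Bearing (0.3125 in plate, F_u = 58 ksi): end bolts L_c = 2.3125 − 1.125/2 = 1.75, R_n = min(1.2×1.75×0.3125×58, 2.4×1×0.3125×58) = 38.063 kips/bolt; interior L_c = 3.375 − 1.125 = 2.25, R_n = 43.5 kips/bolt. φR_n = 0.75 × (3×38.063 + 12×43.5) = 477.1 kips.
Governing: min(1201.7, 477.1) = 477.1 kips → bearing.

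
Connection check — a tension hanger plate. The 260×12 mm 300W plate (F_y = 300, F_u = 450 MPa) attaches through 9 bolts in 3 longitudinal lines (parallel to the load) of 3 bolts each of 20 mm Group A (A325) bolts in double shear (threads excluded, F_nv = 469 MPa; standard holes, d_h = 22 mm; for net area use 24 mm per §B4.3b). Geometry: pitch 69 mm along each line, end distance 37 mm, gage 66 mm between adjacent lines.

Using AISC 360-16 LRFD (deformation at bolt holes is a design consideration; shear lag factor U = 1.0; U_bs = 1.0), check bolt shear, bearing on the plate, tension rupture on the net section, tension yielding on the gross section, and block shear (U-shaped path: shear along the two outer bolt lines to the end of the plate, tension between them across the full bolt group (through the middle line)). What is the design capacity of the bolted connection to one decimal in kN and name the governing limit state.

Bolt shear: A_b = π(20)²/4 = 314.16 mm². φR_n = 0.75 × 469 × 314.16 × 9 × 2 = 1989.1 kN.
Bearing (12 mm plate, F_u = 450 MPa): end bolts L_c = 37 − 22/2 = 26, R_n = min(1.2×26×12×450, 2.4×20×12×450) = 168.48 kN/bolt; interior L_c = 69 − 22 = 47, R_n = 259.2 kN/bolt. φR_n = 0.75 × (3×168.48 + 6×259.2) = 1545.5 kN.
Tension rupture (net): A_n = (260 − 3×24)×12 = 2256 mm² (U = 1.0, A_e = A_n). φR_n = 0.75 × 450 × 2256 = 761.4 kN.
Tension yield (gross): A_g = 260×12 = 3120 mm². φR_n = 0.90 × 300 × 3120 = 842.4 kN.
Block shear: shear path 2×[37+2×69] = 2×175 mm, A_gv = 4200, A_nv = 2×(175 − 2.5×24)×12 = 2760 mm²; tension across gage: (132 − 2×24)×12 = 1008 mm². R_n = min(0.6×450×2760, 0.6×300×4200) + 1.0×450×1008 = min(745.2, 756) + 453.6 = 1198.8 kN. φR_n = 0.75 × 1198.8 = 899.1 kN.
Governing: min(1989.1, 1545.5, 761.4, 842.4, 899.1) = 761.4 kN → net-section rupture.

761.4 kN (net-section rupture governs)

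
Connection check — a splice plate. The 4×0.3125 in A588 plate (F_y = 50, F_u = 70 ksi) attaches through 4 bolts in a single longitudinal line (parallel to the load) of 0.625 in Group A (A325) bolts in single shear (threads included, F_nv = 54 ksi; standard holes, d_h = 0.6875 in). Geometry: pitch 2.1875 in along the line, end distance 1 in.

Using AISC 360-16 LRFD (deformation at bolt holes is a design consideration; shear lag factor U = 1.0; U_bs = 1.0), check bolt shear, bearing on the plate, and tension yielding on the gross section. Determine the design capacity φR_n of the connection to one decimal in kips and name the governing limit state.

49.7 kips (bolt shear governs)

Bolt shear: A_b = π(0.625)²/4 = 0.3068 in². φR_n = 0.75 × 54 × 0.3068 × 4 × 1 = 49.7 kips.
Bearing (0.3125 in plate, F_u = 70 ksi): end bolts L_c = 1 − 0.6875/2 = 0.65625, R_n = min(1.2×0.65625×0.3125×70, 2.4×0.625×0.3125×70) = 17.227 kips/bolt; interior L_c = 2.1875 − 0.6875 = 1.5, R_n = 32.813 kips/bolt. φR_n = 0.75 × (1×17.227 + 3×32.813) = 86.7 kips.
Tension yield (gross): A_g = 4×0.3125 = 1.25 in². φR_n = 0.90 × 50 × 1.25 = 56.3 kips.
Governing: min(49.7, 86.7, 56.3) = 49.7 kips → bolt shear.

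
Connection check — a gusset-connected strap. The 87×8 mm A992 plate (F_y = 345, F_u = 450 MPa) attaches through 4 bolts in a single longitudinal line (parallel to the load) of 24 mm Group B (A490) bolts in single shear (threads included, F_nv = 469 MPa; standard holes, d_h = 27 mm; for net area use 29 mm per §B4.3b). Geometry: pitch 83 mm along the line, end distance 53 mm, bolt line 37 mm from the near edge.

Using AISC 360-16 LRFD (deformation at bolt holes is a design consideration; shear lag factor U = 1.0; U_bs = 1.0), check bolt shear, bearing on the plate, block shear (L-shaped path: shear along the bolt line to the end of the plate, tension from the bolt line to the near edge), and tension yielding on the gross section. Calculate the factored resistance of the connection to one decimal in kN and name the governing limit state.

Bolt shear: A_b = π(24)²/4 = 452.39 mm². φR_n = 0.75 × 469 × 452.39 × 4 × 1 = 636.5 kN.
Bearing (8 mm plate, F_u = 450 MPa): end bolts L_c = 53 − 27/2 = 39.5, R_n = min(1.2×39.5×8×450, 2.4×24×8×450) = 170.64 kN/bolt; interior L_c = 83 − 27 = 56, R_n = 207.36 kN/bolt. φR_n = 0.75 × (1×170.64 + 3×207.36) = 594.5 kN.
Block shear: shear path 1×[53+3×83] = 1×302 mm, A_gv = 2416, A_nv = 1×(302 − 3.5×29)×8 = 1604 mm²; tension to near edge: (37 − 0.5×29)×8 = 180 mm². R_n = min(0.6×450×1604, 0.6×345×2416) + 1.0×450×180 = min(433.08, 500.11) + 81 = 514.08 kN. φR_n = 0.75 × 514.08 = 385.6 kN.
Tension yield (gross): A_g = 87×8 = 696 mm². φR_n = 0.90 × 345 × 696 = 216.1 kN.
Governing: min(636.5, 594.5, 385.6, 216.1) = 216.1 kN → gross-section yield.

216.1 kN (gross-section yield governs)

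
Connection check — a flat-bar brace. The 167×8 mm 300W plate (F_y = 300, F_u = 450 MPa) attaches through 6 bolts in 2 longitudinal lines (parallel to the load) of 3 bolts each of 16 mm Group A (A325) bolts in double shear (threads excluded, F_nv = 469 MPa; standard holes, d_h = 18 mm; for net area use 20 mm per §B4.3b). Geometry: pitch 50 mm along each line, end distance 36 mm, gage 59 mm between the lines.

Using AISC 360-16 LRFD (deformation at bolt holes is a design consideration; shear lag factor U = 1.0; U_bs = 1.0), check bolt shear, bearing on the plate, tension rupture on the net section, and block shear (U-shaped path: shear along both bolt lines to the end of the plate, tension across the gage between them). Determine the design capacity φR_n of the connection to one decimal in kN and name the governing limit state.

Bolt shear: A_b = π(16)²/4 = 201.06 mm². φR_n = 0.75 × 469 × 201.06 × 6 × 2 = 848.7 kN.
Bearing (8 mm plate, F_u = 450 MPa): end bolts L_c = 36 − 18/2 = 27, R_n = min(1.2×27×8×450, 2.4×16×8×450) = 116.64 kN/bolt; interior L_c = 50 − 18 = 32, R_n = 138.24 kN/bolt. φR_n = 0.75 × (2×116.64 + 4×138.24) = 589.7 kN.
Tension rupture (net): A_n = (167 − 2×20)×8 = 1016 mm² (U = 1.0, A_e = A_n). φR_n = 0.75 × 450 × 1016 = 342.9 kN.
Block shear: shear path 2×[36+2×50] = 2×136 mm, A_gv = 2176, A_nv = 2×(136 − 2.5×20)×8 = 1376 mm²; tension across gage: (59 − 1×20)×8 = 312 mm². R_n = min(0.6×450×1376, 0.6×300×2176) + 1.0×450×312 = min(371.52, 391.68) + 140.4 = 511.92 kN. φR_n = 0.75 × 511.92 = 383.9 kN.
Governing: min(848.7, 589.7, 342.9, 383.9) = 342.9 kN → net-section rupture.

342.9 kN (net-section rupture governs)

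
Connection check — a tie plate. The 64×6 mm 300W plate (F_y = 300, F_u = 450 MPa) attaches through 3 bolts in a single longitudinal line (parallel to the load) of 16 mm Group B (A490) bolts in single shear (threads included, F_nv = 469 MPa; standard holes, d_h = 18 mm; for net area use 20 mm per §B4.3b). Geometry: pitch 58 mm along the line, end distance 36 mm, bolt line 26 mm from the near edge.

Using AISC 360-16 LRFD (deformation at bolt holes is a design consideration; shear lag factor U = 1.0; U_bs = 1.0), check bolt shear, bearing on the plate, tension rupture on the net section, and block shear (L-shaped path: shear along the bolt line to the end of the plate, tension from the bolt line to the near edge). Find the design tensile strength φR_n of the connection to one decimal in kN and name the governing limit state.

89.1 kN (net-section rupture governs)

Bolt shear: A_b = π(16)²/4 = 201.06 mm². φR_n = 0.75 × 469 × 201.06 × 3 × 1 = 212.2 kN.
Bearing (6 mm plate, F_u = 450 MPa): end bolts L_c = 36 − 18/2 = 27, R_n = min(1.2×27×6×450, 2.4×16×6×450) = 87.48 kN/bolt; interior L_c = 58 − 18 = 40, R_n = 103.68 kN/bolt. φR_n = 0.75 × (1×87.48 + 2×103.68) = 221.1 kN.
Tension rupture (net): A_n = (64 − 1×20)×6 = 264 mm² (U = 1.0, A_e = A_n). φR_n = 0.75 × 450 × 264 = 89.1 kN.
Block shear: shear path 1×[36+2×58] = 1×152 mm, A_gv = 912, A_nv = 1×(152 − 2.5×20)×6 = 612 mm²; tension to near edge: (26 − 0.5×20)×6 = 96 mm². R_n = min(0.6×450×612, 0.6×300×912) + 1.0×450×96 = min(165.24, 164.16) + 43.2 = 207.36 kN. φR_n = 0.75 × 207.36 = 155.5 kN.
Governing: min(212.2, 221.1, 89.1, 155.5) = 89.1 kN → net-section rupture.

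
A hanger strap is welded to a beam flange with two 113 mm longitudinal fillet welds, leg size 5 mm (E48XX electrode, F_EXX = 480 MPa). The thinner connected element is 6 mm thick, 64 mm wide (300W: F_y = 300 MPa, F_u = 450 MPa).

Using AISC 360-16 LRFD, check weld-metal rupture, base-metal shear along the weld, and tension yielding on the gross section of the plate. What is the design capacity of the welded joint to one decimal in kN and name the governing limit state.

103.7 kN (gross-section yield governs)

Weld metal: throat = 0.707×5 = 3.535 mm, L = 2×113 = 226 mm. φR_n = 0.75 × 0.6 × 480 × 3.535 × 226 = 172.6 kN.
Base metal shear (6 mm plate): yield φR_n = 1.0×0.6×300×6×226 = 244.1 kN; rupture φR_n = 0.75×0.6×450×6×226 = 274.6 kN; take 244.1 kN (yield).
Tension yield (gross): A_g = 64×6 = 384 mm². φR_n = 0.90 × 300 × 384 = 103.7 kN.
Governing: min(172.6, 244.1, 103.7) = 103.7 kN → gross-section yield.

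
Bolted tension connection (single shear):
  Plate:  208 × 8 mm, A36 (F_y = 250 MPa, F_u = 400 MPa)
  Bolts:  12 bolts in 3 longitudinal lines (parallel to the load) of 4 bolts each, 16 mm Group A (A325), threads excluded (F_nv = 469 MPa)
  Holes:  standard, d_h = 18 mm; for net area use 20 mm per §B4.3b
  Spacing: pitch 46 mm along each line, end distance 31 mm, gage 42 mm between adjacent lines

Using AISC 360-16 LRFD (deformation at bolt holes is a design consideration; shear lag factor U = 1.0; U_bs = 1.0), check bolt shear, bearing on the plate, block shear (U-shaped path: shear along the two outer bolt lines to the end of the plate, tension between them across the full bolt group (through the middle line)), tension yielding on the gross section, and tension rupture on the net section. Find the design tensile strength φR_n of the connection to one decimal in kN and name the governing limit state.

355.2 kN (net-section rupture governs)

Bolt shear: A_b = π(16)²/4 = 201.06 mm². φR_n = 0.75 × 469 × 201.06 × 12 × 1 = 848.7 kN.
Bearing (8 mm plate, F_u = 400 MPa): end bolts L_c = 31 − 18/2 = 22, R_n = min(1.2×22×8×400, 2.4×16×8×400) = 84.48 kN/bolt; interior L_c = 46 − 18 = 28, R_n = 107.52 kN/bolt. φR_n = 0.75 × (3×84.48 + 9×107.52) = 915.8 kN.
Block shear: shear path 2×[31+3×46] = 2×169 mm, A_gv = 2704, A_nv = 2×(169 − 3.5×20)×8 = 1584 mm²; tension across gage: (84 − 2×20)×8 = 352 mm². R_n = min(0.6×400×1584, 0.6×250×2704) + 1.0×400×352 = min(380.16, 405.6) + 140.8 = 520.96 kN. φR_n = 0.75 × 520.96 = 390.7 kN.
Tension yield (gross): A_g = 208×8 = 1664 mm². φR_n = 0.90 × 250 × 1664 = 374.4 kN.
Tension rupture (net): A_n = (208 − 3×20)×8 = 1184 mm² (U = 1.0, A_e = A_n). φR_n = 0.75 × 400 × 1184 = 355.2 kN.
Governing: min(848.7, 915.8, 390.7, 374.4, 355.2) = 355.2 kN → net-section rupture.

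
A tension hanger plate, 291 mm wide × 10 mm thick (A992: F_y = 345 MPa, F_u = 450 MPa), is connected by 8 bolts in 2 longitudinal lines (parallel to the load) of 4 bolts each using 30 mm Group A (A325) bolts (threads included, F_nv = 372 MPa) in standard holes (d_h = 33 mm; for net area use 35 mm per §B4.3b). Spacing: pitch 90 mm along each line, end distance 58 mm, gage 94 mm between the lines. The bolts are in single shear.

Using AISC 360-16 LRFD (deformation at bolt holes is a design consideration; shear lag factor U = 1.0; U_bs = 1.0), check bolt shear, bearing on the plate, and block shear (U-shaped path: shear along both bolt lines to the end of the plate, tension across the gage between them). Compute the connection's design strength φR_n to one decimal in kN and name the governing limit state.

1031.4 kN (block shear governs)

Bolt shear: A_b = π(30)²/4 = 706.86 mm². φR_n = 0.75 × 372 × 706.86 × 8 × 1 = 1577.7 kN.
Bearing (10 mm plate, F_u = 450 MPa): end bolts L_c = 58 − 33/2 = 41.5, R_n = min(1.2×41.5×10×450, 2.4×30×10×450) = 224.1 kN/bolt; interior L_c = 90 − 33 = 57, R_n = 307.8 kN/bolt. φR_n = 0.75 × (2×224.1 + 6×307.8) = 1721.3 kN.
Block shear: shear path 2×[58+3×90] = 2×328 mm, A_gv = 6560, A_nv = 2×(328 − 3.5×35)×10 = 4110 mm²; tension across gage: (94 − 1×35)×10 = 590 mm². R_n = min(0.6×450×4110, 0.6×345×6560) + 1.0×450×590 = min(1109.7, 1357.9) + 265.5 = 1375.2 kN. φR_n = 0.75 × 1375.2 = 1031.4 kN.
Governing: min(1577.7, 1721.3, 1031.4) = 1031.4 kN → block shear.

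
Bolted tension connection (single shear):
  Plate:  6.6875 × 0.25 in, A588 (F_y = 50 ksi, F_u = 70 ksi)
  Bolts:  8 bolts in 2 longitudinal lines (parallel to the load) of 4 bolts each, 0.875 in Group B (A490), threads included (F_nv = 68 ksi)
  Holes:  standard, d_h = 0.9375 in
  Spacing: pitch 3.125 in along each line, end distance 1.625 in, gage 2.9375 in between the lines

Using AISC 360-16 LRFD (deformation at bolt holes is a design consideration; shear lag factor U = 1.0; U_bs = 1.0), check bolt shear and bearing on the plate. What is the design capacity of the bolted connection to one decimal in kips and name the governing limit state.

201.8 kips (bearing governs)

Bolt shear: A_b = π(0.875)²/4 = 0.60132 in². φR_n = 0.75 × 68 × 0.60132 × 8 × 1 = 245.3 kips.
Bearing (0.25 in plate, F_u = 70 ksi): end bolts L_c = 1.625 − 0.9375/2 = 1.15625, R_n = min(1.2×1.15625×0.25×70, 2.4×0.875×0.25×70) = 24.281 kips/bolt; interior L_c = 3.125 − 0.9375 = 2.1875, R_n = 36.75 kips/bolt. φR_n = 0.75 × (2×24.281 + 6×36.75) = 201.8 kips.
Governing: min(245.3, 201.8) = 201.8 kips → bearing.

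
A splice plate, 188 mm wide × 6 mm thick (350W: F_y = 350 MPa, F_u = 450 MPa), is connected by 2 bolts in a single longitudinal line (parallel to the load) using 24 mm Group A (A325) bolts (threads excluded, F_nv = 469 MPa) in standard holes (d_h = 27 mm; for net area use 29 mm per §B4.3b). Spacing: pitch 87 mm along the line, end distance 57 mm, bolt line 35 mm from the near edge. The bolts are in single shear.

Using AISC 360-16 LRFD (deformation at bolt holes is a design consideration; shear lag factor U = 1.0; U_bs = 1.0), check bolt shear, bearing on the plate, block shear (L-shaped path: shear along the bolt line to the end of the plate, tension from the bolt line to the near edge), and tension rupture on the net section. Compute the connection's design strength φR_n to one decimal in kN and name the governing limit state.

163.6 kN (block shear governs)

Bolt shear: A_b = π(24)²/4 = 452.39 mm². φR_n = 0.75 × 469 × 452.39 × 2 × 1 = 318.3 kN.
Bearing (6 mm plate, F_u = 450 MPa): end bolts L_c = 57 − 27/2 = 43.5, R_n = min(1.2×43.5×6×450, 2.4×24×6×450) = 140.94 kN/bolt; interior L_c = 87 − 27 = 60, R_n = 155.52 kN/bolt. φR_n = 0.75 × (1×140.94 + 1×155.52) = 222.3 kN.
Block shear: shear path 1×[57+1×87] = 1×144 mm, A_gv = 864, A_nv = 1×(144 − 1.5×29)×6 = 603 mm²; tension to near edge: (35 − 0.5×29)×6 = 123 mm². R_n = min(0.6×450×603, 0.6×350×864) + 1.0×450×123 = min(162.81, 181.44) + 55.35 = 218.16 kN. φR_n = 0.75 × 218.16 = 163.6 kN.
Tension rupture (net): A_n = (188 − 1×29)×6 = 954 mm² (U = 1.0, A_e = A_n). φR_n = 0.75 × 450 × 954 = 322.0 kN.
Governing: min(318.3, 222.3, 163.6, 322.0) = 163.6 kN → block shear.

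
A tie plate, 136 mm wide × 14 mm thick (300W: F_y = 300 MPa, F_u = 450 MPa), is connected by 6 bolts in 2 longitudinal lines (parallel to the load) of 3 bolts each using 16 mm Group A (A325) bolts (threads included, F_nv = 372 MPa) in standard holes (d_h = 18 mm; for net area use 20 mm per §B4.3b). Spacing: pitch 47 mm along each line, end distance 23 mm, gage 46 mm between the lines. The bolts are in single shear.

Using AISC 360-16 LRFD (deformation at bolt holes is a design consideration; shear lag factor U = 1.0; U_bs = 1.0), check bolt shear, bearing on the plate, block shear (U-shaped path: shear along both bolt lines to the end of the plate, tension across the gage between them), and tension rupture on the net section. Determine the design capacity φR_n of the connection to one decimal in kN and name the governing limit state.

336.6 kN (bolt shear governs)

Bolt shear: A_b = π(16)²/4 = 201.06 mm². φR_n = 0.75 × 372 × 201.06 × 6 × 1 = 336.6 kN.
Bearing (14 mm plate, F_u = 450 MPa): end bolts L_c = 23 − 18/2 = 14, R_n = min(1.2×14×14×450, 2.4×16×14×450) = 105.84 kN/bolt; interior L_c = 47 − 18 = 29, R_n = 219.24 kN/bolt. φR_n = 0.75 × (2×105.84 + 4×219.24) = 816.5 kN.
Block shear: shear path 2×[23+2×47] = 2×117 mm, A_gv = 3276, A_nv = 2×(117 − 2.5×20)×14 = 1876 mm²; tension across gage: (46 − 1×20)×14 = 364 mm². R_n = min(0.6×450×1876, 0.6×300×3276) + 1.0×450×364 = min(506.52, 589.68) + 163.8 = 670.32 kN. φR_n = 0.75 × 670.32 = 502.7 kN.
Tension rupture (net): A_n = (136 − 2×20)×14 = 1344 mm² (U = 1.0, A_e = A_n). φR_n = 0.75 × 450 × 1344 = 453.6 kN.
Governing: min(336.6, 816.5, 502.7, 453.6) = 336.6 kN → bolt shear.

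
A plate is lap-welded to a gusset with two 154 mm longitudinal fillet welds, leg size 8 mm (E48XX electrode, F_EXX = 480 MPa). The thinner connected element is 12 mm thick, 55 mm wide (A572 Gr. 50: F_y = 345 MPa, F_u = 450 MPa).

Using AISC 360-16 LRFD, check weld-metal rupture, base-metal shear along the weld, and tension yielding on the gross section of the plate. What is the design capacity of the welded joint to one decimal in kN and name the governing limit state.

204.9 kN (gross-section yield governs)

Weld metal: throat = 0.707×8 = 5.656 mm, L = 2×154 = 308 mm. φR_n = 0.75 × 0.6 × 480 × 5.656 × 308 = 376.3 kN.
Base metal shear (12 mm plate): yield φR_n = 1.0×0.6×345×12×308 = 765.1 kN; rupture φR_n = 0.75×0.6×450×12×308 = 748.4 kN; take 748.4 kN (rupture).
Tension yield (gross): A_g = 55×12 = 660 mm². φR_n = 0.90 × 345 × 660 = 204.9 kN.
Governing: min(376.3, 748.4, 204.9) = 204.9 kN → gross-section yield.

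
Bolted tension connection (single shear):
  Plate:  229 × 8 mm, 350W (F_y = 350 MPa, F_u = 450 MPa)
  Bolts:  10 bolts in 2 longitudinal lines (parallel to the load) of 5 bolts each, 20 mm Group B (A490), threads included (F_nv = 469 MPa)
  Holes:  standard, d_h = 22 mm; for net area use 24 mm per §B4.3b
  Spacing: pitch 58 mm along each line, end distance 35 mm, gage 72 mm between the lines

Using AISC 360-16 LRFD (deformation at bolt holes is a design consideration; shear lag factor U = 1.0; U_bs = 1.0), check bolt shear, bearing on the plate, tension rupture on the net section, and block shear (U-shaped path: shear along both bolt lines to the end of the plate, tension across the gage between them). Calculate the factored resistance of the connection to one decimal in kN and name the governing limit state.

Bolt shear: A_b = π(20)²/4 = 314.16 mm². φR_n = 0.75 × 469 × 314.16 × 10 × 1 = 1105.1 kN.
Bearing (8 mm plate, F_u = 450 MPa): end bolts L_c = 35 − 22/2 = 24, R_n = min(1.2×24×8×450, 2.4×20×8×450) = 103.68 kN/bolt; interior L_c = 58 − 22 = 36, R_n = 155.52 kN/bolt. φR_n = 0.75 × (2×103.68 + 8×155.52) = 1088.6 kN.
Tension rupture (net): A_n = (229 − 2×24)×8 = 1448 mm² (U = 1.0, A_e = A_n). φR_n = 0.75 × 450 × 1448 = 488.7 kN.
Block shear: shear path 2×[35+4×58] = 2×267 mm, A_gv = 4272, A_nv = 2×(267 − 4.5×24)×8 = 2544 mm²; tension across gage: (72 − 1×24)×8 = 384 mm². R_n = min(0.6×450×2544, 0.6×350×4272) + 1.0×450×384 = min(686.88, 897.12) + 172.8 = 859.68 kN. φR_n = 0.75 × 859.68 = 644.8 kN.
Governing: min(1105.1, 1088.6, 488.7, 644.8) = 488.7 kN → net-section rupture.

488.7 kN (net-section rupture governs)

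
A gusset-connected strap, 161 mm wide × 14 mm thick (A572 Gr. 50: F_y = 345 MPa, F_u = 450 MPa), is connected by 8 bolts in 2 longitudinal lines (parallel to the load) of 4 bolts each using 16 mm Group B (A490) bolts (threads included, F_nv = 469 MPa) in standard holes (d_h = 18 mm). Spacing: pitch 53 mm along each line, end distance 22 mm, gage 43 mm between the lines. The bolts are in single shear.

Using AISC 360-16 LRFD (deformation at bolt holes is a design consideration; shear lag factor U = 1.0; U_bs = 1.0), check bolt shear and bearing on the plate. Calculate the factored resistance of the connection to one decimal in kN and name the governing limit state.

Bolt shear: A_b = π(16)²/4 = 201.06 mm². φR_n = 0.75 × 469 × 201.06 × 8 × 1 = 565.8 kN.
Bearing (14 mm plate, F_u = 450 MPa): end bolts L_c = 22 − 18/2 = 13, R_n = min(1.2×13×14×450, 2.4×16×14×450) = 98.28 kN/bolt; interior L_c = 53 − 18 = 35, R_n = 241.92 kN/bolt. φR_n = 0.75 × (2×98.28 + 6×241.92) = 1236.1 kN.
Governing: min(565.8, 1236.1) = 565.8 kN → bolt shear.

565.8 kN (bolt shear governs)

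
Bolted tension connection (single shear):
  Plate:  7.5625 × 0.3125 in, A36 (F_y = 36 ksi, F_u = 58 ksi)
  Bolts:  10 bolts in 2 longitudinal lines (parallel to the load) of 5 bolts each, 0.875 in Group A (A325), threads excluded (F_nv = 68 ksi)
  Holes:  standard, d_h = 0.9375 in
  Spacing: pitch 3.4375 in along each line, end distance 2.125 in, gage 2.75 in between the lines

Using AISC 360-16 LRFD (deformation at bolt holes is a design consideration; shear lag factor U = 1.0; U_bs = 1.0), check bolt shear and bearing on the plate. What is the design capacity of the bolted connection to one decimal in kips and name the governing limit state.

282.4 kips (bearing governs)

Bolt shear: A_b = π(0.875)²/4 = 0.60132 in². φR_n = 0.75 × 68 × 0.60132 × 10 × 1 = 306.7 kips.
Bearing (0.3125 in plate, F_u = 58 ksi): end bolts L_c = 2.125 − 0.9375/2 = 1.65625, R_n = min(1.2×1.65625×0.3125×58, 2.4×0.875×0.3125×58) = 36.023 kips/bolt; interior L_c = 3.4375 − 0.9375 = 2.5, R_n = 38.063 kips/bolt. φR_n = 0.75 × (2×36.023 + 8×38.063) = 282.4 kips.
Governing: min(306.7, 282.4) = 282.4 kips → bearing.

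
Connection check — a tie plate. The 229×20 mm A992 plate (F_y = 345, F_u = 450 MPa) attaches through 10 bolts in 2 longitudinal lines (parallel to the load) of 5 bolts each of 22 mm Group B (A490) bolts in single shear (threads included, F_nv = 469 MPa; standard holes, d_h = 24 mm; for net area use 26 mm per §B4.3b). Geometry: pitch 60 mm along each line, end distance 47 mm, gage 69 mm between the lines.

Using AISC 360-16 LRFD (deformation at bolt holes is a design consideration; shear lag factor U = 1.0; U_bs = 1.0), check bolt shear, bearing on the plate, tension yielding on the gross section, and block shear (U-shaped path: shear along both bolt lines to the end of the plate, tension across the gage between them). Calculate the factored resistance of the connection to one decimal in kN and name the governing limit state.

1337.1 kN (bolt shear governs)

Bolt shear: A_b = π(22)²/4 = 380.13 mm². φR_n = 0.75 × 469 × 380.13 × 10 × 1 = 1337.1 kN.
Bearing (20 mm plate, F_u = 450 MPa): end bolts L_c = 47 − 24/2 = 35, R_n = min(1.2×35×20×450, 2.4×22×20×450) = 378 kN/bolt; interior L_c = 60 − 24 = 36, R_n = 388.8 kN/bolt. φR_n = 0.75 × (2×378 + 8×388.8) = 2899.8 kN.
Tension yield (gross): A_g = 229×20 = 4580 mm². φR_n = 0.90 × 345 × 4580 = 1422.1 kN.
Block shear: shear path 2×[47+4×60] = 2×287 mm, A_gv = 11480, A_nv = 2×(287 − 4.5×26)×20 = 6800 mm²; tension across gage: (69 − 1×26)×20 = 860 mm². R_n = min(0.6×450×6800, 0.6×345×11480) + 1.0×450×860 = min(1836, 2376.4) + 387 = 2223 kN. φR_n = 0.75 × 2223 = 1667.3 kN.
Governing: min(1337.1, 2899.8, 1422.1, 1667.3) = 1337.1 kN → bolt shear.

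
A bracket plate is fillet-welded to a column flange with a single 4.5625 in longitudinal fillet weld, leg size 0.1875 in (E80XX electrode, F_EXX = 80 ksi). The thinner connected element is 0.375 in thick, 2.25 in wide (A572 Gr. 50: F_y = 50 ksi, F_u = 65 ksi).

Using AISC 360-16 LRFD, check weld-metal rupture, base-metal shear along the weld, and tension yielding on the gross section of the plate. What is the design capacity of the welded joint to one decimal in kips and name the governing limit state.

Weld metal: throat = 0.707×0.1875 = 0.13256 in, L = 4.5625 in. φR_n = 0.75 × 0.6 × 80 × 0.13256 × 4.5625 = 21.8 kips.
Base metal shear (0.375 in plate): yield φR_n = 1.0×0.6×50×0.375×4.5625 = 51.3 kips; rupture φR_n = 0.75×0.6×65×0.375×4.5625 = 50.0 kips; take 50.0 kips (rupture).
Tension yield (gross): A_g = 2.25×0.375 = 0.84375 in². φR_n = 0.90 × 50 × 0.84375 = 38.0 kips.
Governing: min(21.8, 50.0, 38.0) = 21.8 kips → weld metal.

21.8 kips (weld metal governs)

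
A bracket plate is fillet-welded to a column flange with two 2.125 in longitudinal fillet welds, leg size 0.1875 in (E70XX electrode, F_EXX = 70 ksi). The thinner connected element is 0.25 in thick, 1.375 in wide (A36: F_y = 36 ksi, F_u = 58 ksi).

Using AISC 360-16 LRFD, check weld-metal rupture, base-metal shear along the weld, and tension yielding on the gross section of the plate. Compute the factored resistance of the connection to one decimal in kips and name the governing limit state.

11.1 kips (gross-section yield governs)

Weld metal: throat = 0.707×0.1875 = 0.13256 in, L = 2×2.125 = 4.25 in. φR_n = 0.75 × 0.6 × 70 × 0.13256 × 4.25 = 17.7 kips.
Base metal shear (0.25 in plate): yield φR_n = 1.0×0.6×36×0.25×4.25 = 23.0 kips; rupture φR_n = 0.75×0.6×58×0.25×4.25 = 27.7 kips; take 23.0 kips (yield).
Tension yield (gross): A_g = 1.375×0.25 = 0.34375 in². φR_n = 0.90 × 36 × 0.34375 = 11.1 kips.
Governing: min(17.7, 23.0, 11.1) = 11.1 kips → gross-section yield.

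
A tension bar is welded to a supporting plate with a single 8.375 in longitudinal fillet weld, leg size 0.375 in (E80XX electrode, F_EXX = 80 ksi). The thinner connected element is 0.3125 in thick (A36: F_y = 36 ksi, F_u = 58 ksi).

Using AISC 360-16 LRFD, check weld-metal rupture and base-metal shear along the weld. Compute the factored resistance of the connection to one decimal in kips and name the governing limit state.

Weld metal: throat = 0.707×0.375 = 0.26513 in, L = 8.375 in. φR_n = 0.75 × 0.6 × 80 × 0.26513 × 8.375 = 79.9 kips.
Base metal shear (0.3125 in plate): yield φR_n = 1.0×0.6×36×0.3125×8.375 = 56.5 kips; rupture φR_n = 0.75×0.6×58×0.3125×8.375 = 68.3 kips; take 56.5 kips (yield).
Governing: min(79.9, 56.5) = 56.5 kips → base-metal shear.

56.5 kips (base-metal shear governs)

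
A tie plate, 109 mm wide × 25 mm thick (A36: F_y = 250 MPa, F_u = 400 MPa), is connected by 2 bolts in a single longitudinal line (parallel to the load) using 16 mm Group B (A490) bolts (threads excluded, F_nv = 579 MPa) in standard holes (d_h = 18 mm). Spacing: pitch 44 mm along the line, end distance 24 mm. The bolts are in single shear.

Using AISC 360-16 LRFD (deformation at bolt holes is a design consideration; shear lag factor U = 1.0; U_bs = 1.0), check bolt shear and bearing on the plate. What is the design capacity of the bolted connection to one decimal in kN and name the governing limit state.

174.6 kN (bolt shear governs)

Bolt shear: A_b = π(16)²/4 = 201.06 mm². φR_n = 0.75 × 579 × 201.06 × 2 × 1 = 174.6 kN.
Bearing (25 mm plate, F_u = 400 MPa): end bolts L_c = 24 − 18/2 = 15, R_n = min(1.2×15×25×400, 2.4×16×25×400) = 180 kN/bolt; interior L_c = 44 − 18 = 26, R_n = 312 kN/bolt. φR_n = 0.75 × (1×180 + 1×312) = 369.0 kN.
Governing: min(174.6, 369.0) = 174.6 kN → bolt shear.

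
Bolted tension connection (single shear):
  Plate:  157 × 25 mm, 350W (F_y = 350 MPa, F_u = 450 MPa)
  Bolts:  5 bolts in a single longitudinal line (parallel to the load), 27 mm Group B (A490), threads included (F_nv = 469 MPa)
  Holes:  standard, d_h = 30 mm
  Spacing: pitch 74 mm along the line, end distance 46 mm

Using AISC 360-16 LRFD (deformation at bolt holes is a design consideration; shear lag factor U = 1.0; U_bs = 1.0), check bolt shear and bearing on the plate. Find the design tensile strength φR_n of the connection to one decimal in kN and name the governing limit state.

1007.0 kN (bolt shear governs)

Bolt shear: A_b = π(27)²/4 = 572.56 mm². φR_n = 0.75 × 469 × 572.56 × 5 × 1 = 1007.0 kN.
Bearing (25 mm plate, F_u = 450 MPa): end bolts L_c = 46 − 30/2 = 31, R_n = min(1.2×31×25×450, 2.4×27×25×450) = 418.5 kN/bolt; interior L_c = 74 − 30 = 44, R_n = 594 kN/bolt. φR_n = 0.75 × (1×418.5 + 4×594) = 2095.9 kN.
Governing: min(1007.0, 2095.9) = 1007.0 kN → bolt shear.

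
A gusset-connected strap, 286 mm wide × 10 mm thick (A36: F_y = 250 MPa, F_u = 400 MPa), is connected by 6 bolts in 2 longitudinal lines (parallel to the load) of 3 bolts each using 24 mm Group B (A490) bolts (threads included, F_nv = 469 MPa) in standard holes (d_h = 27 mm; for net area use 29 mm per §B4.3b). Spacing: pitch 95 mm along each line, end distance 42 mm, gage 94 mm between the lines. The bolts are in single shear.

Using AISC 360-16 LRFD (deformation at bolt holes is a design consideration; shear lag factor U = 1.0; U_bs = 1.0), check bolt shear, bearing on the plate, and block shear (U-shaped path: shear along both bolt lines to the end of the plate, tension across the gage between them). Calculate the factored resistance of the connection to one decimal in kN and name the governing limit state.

Bolt shear: A_b = π(24)²/4 = 452.39 mm². φR_n = 0.75 × 469 × 452.39 × 6 × 1 = 954.8 kN.
Bearing (10 mm plate, F_u = 400 MPa): end bolts L_c = 42 − 27/2 = 28.5, R_n = min(1.2×28.5×10×400, 2.4×24×10×400) = 136.8 kN/bolt; interior L_c = 95 − 27 = 68, R_n = 230.4 kN/bolt. φR_n = 0.75 × (2×136.8 + 4×230.4) = 896.4 kN.
Block shear: shear path 2×[42+2×95] = 2×232 mm, A_gv = 4640, A_nv = 2×(232 − 2.5×29)×10 = 3190 mm²; tension across gage: (94 − 1×29)×10 = 650 mm². R_n = min(0.6×400×3190, 0.6×250×4640) + 1.0×400×650 = min(765.6, 696) + 260 = 956 kN. φR_n = 0.75 × 956 = 717.0 kN.
Governing: min(954.8, 896.4, 717.0) = 717.0 kN → block shear.

717.0 kN (block shear governs)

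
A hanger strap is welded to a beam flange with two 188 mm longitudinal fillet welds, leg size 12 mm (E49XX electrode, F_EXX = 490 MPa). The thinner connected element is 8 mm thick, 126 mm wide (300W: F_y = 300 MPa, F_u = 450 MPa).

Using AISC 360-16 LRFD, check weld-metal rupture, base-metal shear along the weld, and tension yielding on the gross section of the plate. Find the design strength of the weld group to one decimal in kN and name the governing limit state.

272.2 kN (gross-section yield governs)

Weld metal: throat = 0.707×12 = 8.484 mm, L = 2×188 = 376 mm. φR_n = 0.75 × 0.6 × 490 × 8.484 × 376 = 703.4 kN.
Base metal shear (8 mm plate): yield φR_n = 1.0×0.6×300×8×376 = 541.4 kN; rupture φR_n = 0.75×0.6×450×8×376 = 609.1 kN; take 541.4 kN (yield).
Tension yield (gross): A_g = 126×8 = 1008 mm². φR_n = 0.90 × 300 × 1008 = 272.2 kN.
Governing: min(703.4, 541.4, 272.2) = 272.2 kN → gross-section yield.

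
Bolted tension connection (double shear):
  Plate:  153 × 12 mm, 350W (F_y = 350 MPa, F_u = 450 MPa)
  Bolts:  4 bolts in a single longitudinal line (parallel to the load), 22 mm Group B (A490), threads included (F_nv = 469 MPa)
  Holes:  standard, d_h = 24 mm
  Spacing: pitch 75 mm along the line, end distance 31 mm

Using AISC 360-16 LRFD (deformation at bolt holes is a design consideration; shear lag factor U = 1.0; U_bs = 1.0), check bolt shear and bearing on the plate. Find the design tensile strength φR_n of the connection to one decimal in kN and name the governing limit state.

Bolt shear: A_b = π(22)²/4 = 380.13 mm². φR_n = 0.75 × 469 × 380.13 × 4 × 2 = 1069.7 kN.
Bearing (12 mm plate, F_u = 450 MPa): end bolts L_c = 31 − 24/2 = 19, R_n = min(1.2×19×12×450, 2.4×22×12×450) = 123.12 kN/bolt; interior L_c = 75 − 24 = 51, R_n = 285.12 kN/bolt. φR_n = 0.75 × (1×123.12 + 3×285.12) = 733.9 kN.
Governing: min(1069.7, 733.9) = 733.9 kN → bearing.

733.9 kN (bearing governs)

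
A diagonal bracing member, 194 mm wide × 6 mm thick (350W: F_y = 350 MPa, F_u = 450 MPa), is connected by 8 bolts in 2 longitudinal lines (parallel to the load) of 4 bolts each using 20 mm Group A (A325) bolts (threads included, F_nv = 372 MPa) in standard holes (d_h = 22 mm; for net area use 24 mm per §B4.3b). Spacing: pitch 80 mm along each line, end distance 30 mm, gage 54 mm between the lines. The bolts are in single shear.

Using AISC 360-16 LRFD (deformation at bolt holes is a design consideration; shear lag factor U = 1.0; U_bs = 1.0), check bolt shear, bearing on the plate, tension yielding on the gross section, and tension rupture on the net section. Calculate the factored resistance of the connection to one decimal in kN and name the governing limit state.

295.7 kN (net-section rupture governs)

Bolt shear: A_b = π(20)²/4 = 314.16 mm². φR_n = 0.75 × 372 × 314.16 × 8 × 1 = 701.2 kN.
Bearing (6 mm plate, F_u = 450 MPa): end bolts L_c = 30 − 22/2 = 19, R_n = min(1.2×19×6×450, 2.4×20×6×450) = 61.56 kN/bolt; interior L_c = 80 − 22 = 58, R_n = 129.6 kN/bolt. φR_n = 0.75 × (2×61.56 + 6×129.6) = 675.5 kN.
Tension yield (gross): A_g = 194×6 = 1164 mm². φR_n = 0.90 × 350 × 1164 = 366.7 kN.
Tension rupture (net): A_n = (194 − 2×24)×6 = 876 mm² (U = 1.0, A_e = A_n). φR_n = 0.75 × 450 × 876 = 295.7 kN.
Governing: min(701.2, 675.5, 366.7, 295.7) = 295.7 kN → net-section rupture.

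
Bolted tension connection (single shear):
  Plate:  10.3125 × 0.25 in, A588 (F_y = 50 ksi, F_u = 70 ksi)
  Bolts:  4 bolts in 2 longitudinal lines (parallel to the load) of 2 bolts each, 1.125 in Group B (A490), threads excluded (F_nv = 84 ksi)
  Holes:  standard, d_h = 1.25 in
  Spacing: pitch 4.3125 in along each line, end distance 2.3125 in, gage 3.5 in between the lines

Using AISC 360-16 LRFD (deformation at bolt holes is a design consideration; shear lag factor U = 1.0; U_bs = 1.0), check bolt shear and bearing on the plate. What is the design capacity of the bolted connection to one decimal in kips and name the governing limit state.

124.0 kips (bearing governs)

Bolt shear: A_b = π(1.125)²/4 = 0.99402 in². φR_n = 0.75 × 84 × 0.99402 × 4 × 1 = 250.5 kips.
Bearing (0.25 in plate, F_u = 70 ksi): end bolts L_c = 2.3125 − 1.25/2 = 1.6875, R_n = min(1.2×1.6875×0.25×70, 2.4×1.125×0.25×70) = 35.438 kips/bolt; interior L_c = 4.3125 − 1.25 = 3.0625, R_n = 47.25 kips/bolt. φR_n = 0.75 × (2×35.438 + 2×47.25) = 124.0 kips.
Governing: min(250.5, 124.0) = 124.0 kips → bearing.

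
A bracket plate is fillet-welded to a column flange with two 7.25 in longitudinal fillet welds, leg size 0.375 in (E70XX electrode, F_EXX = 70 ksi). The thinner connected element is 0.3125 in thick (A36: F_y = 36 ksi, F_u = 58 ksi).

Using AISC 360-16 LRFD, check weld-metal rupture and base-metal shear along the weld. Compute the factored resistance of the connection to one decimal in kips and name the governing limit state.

97.9 kips (base-metal shear governs)

Weld metal: throat = 0.707×0.375 = 0.26513 in, L = 2×7.25 = 14.5 in. φR_n = 0.75 × 0.6 × 70 × 0.26513 × 14.5 = 121.1 kips.
Base metal shear (0.3125 in plate): yield φR_n = 1.0×0.6×36×0.3125×14.5 = 97.9 kips; rupture φR_n = 0.75×0.6×58×0.3125×14.5 = 118.3 kips; take 97.9 kips (yield).
Governing: min(121.1, 97.9) = 97.9 kips → base-metal shear.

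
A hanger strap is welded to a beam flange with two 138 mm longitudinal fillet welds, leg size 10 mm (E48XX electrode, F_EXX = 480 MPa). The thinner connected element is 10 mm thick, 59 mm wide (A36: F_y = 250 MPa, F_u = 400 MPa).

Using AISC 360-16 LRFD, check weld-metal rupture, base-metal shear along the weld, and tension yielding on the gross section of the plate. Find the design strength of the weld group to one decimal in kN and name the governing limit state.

132.8 kN (gross-section yield governs)

Weld metal: throat = 0.707×10 = 7.07 mm, L = 2×138 = 276 mm. φR_n = 0.75 × 0.6 × 480 × 7.07 × 276 = 421.5 kN.
Base metal shear (10 mm plate): yield φR_n = 1.0×0.6×250×10×276 = 414.0 kN; rupture φR_n = 0.75×0.6×400×10×276 = 496.8 kN; take 414.0 kN (yield).
Tension yield (gross): A_g = 59×10 = 590 mm². φR_n = 0.90 × 250 × 590 = 132.8 kN.
Governing: min(421.5, 414.0, 132.8) = 132.8 kN → gross-section yield.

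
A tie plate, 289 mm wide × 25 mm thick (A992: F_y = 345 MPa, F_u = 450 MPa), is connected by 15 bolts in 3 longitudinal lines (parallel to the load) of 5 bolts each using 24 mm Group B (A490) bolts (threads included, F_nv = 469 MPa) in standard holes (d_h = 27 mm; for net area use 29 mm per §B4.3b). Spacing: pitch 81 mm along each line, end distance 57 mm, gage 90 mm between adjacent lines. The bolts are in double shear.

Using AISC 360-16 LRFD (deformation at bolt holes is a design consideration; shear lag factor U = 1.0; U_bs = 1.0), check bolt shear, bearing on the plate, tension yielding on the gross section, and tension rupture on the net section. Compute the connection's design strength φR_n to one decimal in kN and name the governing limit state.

1704.4 kN (net-section rupture governs)

Bolt shear: A_b = π(24)²/4 = 452.39 mm². φR_n = 0.75 × 469 × 452.39 × 15 × 2 = 4773.8 kN.
Bearing (25 mm plate, F_u = 450 MPa): end bolts L_c = 57 − 27/2 = 43.5, R_n = min(1.2×43.5×25×450, 2.4×24×25×450) = 587.25 kN/bolt; interior L_c = 81 − 27 = 54, R_n = 648 kN/bolt. φR_n = 0.75 × (3×587.25 + 12×648) = 7153.3 kN.
Tension yield (gross): A_g = 289×25 = 7225 mm². φR_n = 0.90 × 345 × 7225 = 2243.4 kN.
Tension rupture (net): A_n = (289 − 3×29)×25 = 5050 mm² (U = 1.0, A_e = A_n). φR_n = 0.75 × 450 × 5050 = 1704.4 kN.
Governing: min(4773.8, 7153.3, 2243.4, 1704.4) = 1704.4 kN → net-section rupture.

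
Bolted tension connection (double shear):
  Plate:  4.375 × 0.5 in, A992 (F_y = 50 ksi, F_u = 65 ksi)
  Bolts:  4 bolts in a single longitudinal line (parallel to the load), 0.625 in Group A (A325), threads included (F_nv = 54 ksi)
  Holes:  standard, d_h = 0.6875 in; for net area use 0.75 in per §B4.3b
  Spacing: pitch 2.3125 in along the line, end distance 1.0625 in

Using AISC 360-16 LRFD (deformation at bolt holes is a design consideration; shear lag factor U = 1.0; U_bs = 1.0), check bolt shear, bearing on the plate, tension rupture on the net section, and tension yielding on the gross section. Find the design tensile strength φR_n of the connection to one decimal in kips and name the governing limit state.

88.4 kips (net-section rupture governs)

Bolt shear: A_b = π(0.625)²/4 = 0.3068 in². φR_n = 0.75 × 54 × 0.3068 × 4 × 2 = 99.4 kips.
Bearing (0.5 in plate, F_u = 65 ksi): end bolts L_c = 1.0625 − 0.6875/2 = 0.71875, R_n = min(1.2×0.71875×0.5×65, 2.4×0.625×0.5×65) = 28.031 kips/bolt; interior L_c = 2.3125 − 0.6875 = 1.625, R_n = 48.75 kips/bolt. φR_n = 0.75 × (1×28.031 + 3×48.75) = 130.7 kips.
Tension rupture (net): A_n = (4.375 − 1×0.75)×0.5 = 1.8125 in² (U = 1.0, A_e = A_n). φR_n = 0.75 × 65 × 1.8125 = 88.4 kips.
Tension yield (gross): A_g = 4.375×0.5 = 2.1875 in². φR_n = 0.90 × 50 × 2.1875 = 98.4 kips.
Governing: min(99.4, 130.7, 88.4, 98.4) = 88.4 kips → net-section rupture.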